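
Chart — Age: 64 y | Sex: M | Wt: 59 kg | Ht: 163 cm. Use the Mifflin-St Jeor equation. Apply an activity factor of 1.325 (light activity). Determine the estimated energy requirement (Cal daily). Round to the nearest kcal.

1714 Cal daily

Mifflin-St Jeor (male): BMR = 10(59) + 6.25(163) − 5(64) + 5 = 590 + 1018.75 − 320 + 5 = 1293.75 kcal/day.
TEE = BMR × activity factor = 1293.75 × 1.325 = 1714.2188 kcal/day.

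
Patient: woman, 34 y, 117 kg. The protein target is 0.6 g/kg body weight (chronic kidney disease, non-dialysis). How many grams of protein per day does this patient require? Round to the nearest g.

70 g/day

Protein = 0.6 g/kg × 117 kg = 70.2 g/day.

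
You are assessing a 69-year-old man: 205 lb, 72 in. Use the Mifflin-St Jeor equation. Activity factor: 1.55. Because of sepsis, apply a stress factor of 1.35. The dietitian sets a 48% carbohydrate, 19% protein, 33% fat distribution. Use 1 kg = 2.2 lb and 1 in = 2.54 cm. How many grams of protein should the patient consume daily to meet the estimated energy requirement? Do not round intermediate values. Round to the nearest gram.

Convert to metric: weight = 205 ÷ 2.2 = 93.1818 kg; height = 72 × 2.54 = 182.88 cm.
Mifflin-St Jeor (male): BMR = 10(93.1818) + 6.25(182.88) − 5(69) + 5 = 931.8182 + 1143 − 345 + 5 = 1734.8182 kcal/day.
TEE = 1734.8182 × 1.55 = 2688.9682 kcal/day.
With stress factor 1.35: 2688.9682 × 1.35 = 3630.107 kcal/day.
Protein energy = 19% × 3630.107 = 689.7203 kcal.
Protein = 689.7203 ÷ 4 kcal/g = 172.4301 g.

172 g/day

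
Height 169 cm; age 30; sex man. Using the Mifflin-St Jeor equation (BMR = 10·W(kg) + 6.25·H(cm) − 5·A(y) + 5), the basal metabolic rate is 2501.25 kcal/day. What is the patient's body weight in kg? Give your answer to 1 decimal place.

2501.25 = 10·W + 6.25(169) − 5(30) + 5
10·W = 2501.25 − 911.25 = 1590, so W = 159 kg.

159.0 kg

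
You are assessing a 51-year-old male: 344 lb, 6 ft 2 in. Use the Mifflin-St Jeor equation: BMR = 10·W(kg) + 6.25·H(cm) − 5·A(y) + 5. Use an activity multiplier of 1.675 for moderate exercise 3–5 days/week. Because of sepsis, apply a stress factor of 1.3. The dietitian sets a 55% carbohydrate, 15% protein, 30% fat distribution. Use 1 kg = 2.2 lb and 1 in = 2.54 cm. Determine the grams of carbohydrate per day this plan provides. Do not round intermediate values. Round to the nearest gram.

Convert to metric: weight = 344 ÷ 2.2 = 156.3636 kg; height = (6×12 + 2) × 2.54 = 74 × 2.54 = 187.96 cm.
Mifflin-St Jeor (male): BMR = 10(156.3636) + 6.25(187.96) − 5(51) + 5 = 1563.6364 + 1174.75 − 255 + 5 = 2488.3864 kcal/day.
TEE = 2488.3864 × 1.675 = 4168.0472 kcal/day.
With stress factor 1.3: 4168.0472 × 1.3 = 5418.4613 kcal/day.
Carbohydrate energy = 55% × 5418.4613 = 2980.1537 kcal.
Carbohydrate = 2980.1537 ÷ 4 kcal/g = 745.0384 g.

745 g/day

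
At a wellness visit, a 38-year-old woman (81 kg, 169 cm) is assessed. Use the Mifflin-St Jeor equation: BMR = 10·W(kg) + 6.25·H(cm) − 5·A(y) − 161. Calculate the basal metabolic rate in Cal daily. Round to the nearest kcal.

1515 Cal daily

Mifflin-St Jeor (female): BMR = 10(81) + 6.25(169) − 5(38) − 161 = 810 + 1056.25 − 190 − 161 = 1515.25 kcal/day.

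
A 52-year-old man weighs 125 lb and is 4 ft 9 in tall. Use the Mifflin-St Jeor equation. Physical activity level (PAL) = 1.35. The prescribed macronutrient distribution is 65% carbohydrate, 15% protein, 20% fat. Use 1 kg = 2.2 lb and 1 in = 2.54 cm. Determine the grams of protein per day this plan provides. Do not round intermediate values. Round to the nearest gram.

62 g/day

Convert to metric: weight = 125 ÷ 2.2 = 56.8182 kg; height = (4×12 + 9) × 2.54 = 57 × 2.54 = 144.78 cm.
Mifflin-St Jeor (male): BMR = 10(56.8182) + 6.25(144.78) − 5(52) + 5 = 568.1818 + 904.875 − 260 + 5 = 1218.0568 kcal/day.
TEE = 1218.0568 × 1.35 = 1644.3767 kcal/day.
Protein energy = 15% × 1644.3767 = 246.6565 kcal.
Protein = 246.6565 ÷ 4 kcal/g = 61.6641 g.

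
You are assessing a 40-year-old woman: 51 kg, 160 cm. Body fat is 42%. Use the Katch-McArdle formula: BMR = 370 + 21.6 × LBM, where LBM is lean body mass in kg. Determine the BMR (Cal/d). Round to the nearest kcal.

LBM = 51 × (1 − 0.42) = 29.58 kg. Katch-McArdle: BMR = 370 + 21.6 × 29.58 = 1008.928 kcal/day.

1009 Cal/d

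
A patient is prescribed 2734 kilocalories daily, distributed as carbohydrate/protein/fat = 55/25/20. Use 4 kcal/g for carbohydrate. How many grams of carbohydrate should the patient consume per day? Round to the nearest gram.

376 g/day

Carbohydrate energy = 55% × 2734 = 1503.7 kcal.
At 4 kcal/g: 1503.7 ÷ 4 = 375.925 g.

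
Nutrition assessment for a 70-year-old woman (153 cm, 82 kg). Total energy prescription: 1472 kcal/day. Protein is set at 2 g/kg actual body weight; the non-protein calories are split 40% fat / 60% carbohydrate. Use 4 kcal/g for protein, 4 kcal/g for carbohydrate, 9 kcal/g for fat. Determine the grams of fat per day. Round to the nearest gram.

Protein = 2 × 82 = 164 g → 164 × 4 = 656 kcal.
Non-protein calories = 1472 − 656 = 816 kcal.
Fat: 40% × 816 = 326.4 kcal; carbohydrate: 489.6 kcal.
Fat: 326.4 kcal ÷ 9 kcal/g = 36.2667 g.

36 g/day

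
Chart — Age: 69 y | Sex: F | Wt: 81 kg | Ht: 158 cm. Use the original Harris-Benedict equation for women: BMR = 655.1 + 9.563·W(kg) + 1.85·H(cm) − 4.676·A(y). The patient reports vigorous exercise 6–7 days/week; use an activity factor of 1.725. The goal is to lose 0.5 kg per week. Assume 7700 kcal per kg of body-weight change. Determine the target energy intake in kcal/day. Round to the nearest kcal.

1864 kcal/day

Harris-Benedict: BMR = 655.1 + 9.563(81) + 1.85(158) − 4.676(69) = 1399.359 kcal/day.
TEE = 1399.359 × 1.725 = 2413.8943 kcal/day.
Required daily deficit = 0.5 × 7700 ÷ 7 = 550 kcal/day.
Target intake = 2413.8943 − 550 = 1863.8943 kcal/day.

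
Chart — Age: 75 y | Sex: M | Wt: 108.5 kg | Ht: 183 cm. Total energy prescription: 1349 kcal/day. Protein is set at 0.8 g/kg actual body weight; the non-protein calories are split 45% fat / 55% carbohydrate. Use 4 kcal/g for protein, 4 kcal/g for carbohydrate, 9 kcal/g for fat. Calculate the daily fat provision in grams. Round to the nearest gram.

50 g/day

Protein = 0.8 × 108.5 = 86.8 g → 86.8 × 4 = 347.2 kcal.
Non-protein calories = 1349 − 347.2 = 1001.8 kcal.
Fat: 45% × 1001.8 = 450.81 kcal; carbohydrate: 550.99 kcal.
Fat: 450.81 kcal ÷ 9 kcal/g = 50.09 g.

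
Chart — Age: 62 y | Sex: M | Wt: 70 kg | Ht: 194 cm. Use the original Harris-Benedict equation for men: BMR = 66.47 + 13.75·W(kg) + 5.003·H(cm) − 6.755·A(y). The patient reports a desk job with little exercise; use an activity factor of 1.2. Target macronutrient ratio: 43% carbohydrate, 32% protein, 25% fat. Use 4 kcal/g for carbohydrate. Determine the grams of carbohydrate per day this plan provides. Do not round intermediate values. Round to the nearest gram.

Harris-Benedict: BMR = 66.47 + 13.75(70) + 5.003(194) − 6.755(62) = 1580.742 kcal/day.
TEE = 1580.742 × 1.2 = 1896.8904 kcal/day.
Carbohydrate energy = 43% × 1896.8904 = 815.6629 kcal.
Carbohydrate = 815.6629 ÷ 4 kcal/g = 203.9157 g.

204 g/day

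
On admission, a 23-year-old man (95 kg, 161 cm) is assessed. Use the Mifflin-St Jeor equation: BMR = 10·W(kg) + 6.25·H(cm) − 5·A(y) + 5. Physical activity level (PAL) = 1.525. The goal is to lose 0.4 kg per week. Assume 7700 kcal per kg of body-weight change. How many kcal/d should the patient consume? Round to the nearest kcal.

Mifflin-St Jeor (male): BMR = 10(95) + 6.25(161) − 5(23) + 5 = 950 + 1006.25 − 115 + 5 = 1846.25 kcal/day.
TEE = 1846.25 × 1.525 = 2815.5313 kcal/day.
Required daily deficit = 0.4 × 7700 ÷ 7 = 440 kcal/day.
Target intake = 2815.5313 − 440 = 2375.5313 kcal/day.

2376 kcal/d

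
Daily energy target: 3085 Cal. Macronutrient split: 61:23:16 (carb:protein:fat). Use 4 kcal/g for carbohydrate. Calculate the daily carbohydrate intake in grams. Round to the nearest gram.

Carbohydrate energy = 61% × 3085 = 1881.85 kcal.
At 4 kcal/g: 1881.85 ÷ 4 = 470.4625 g.

470 g/day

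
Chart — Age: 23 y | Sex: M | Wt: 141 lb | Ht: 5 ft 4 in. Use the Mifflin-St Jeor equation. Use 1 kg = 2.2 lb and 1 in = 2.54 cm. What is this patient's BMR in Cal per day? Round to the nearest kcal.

Convert to metric: weight = 141 ÷ 2.2 = 64.0909 kg; height = (5×12 + 4) × 2.54 = 64 × 2.54 = 162.56 cm.
Mifflin-St Jeor (male): BMR = 10(64.0909) + 6.25(162.56) − 5(23) + 5 = 640.9091 + 1016 − 115 + 5 = 1546.9091 kcal/day.

1547 Cal per day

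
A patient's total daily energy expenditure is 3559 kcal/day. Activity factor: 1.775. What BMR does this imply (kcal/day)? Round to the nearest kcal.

2005 kcal/day

BMR = TEE ÷ activity factor = 3559 ÷ 1.775 = 2005.0704 kcal/day.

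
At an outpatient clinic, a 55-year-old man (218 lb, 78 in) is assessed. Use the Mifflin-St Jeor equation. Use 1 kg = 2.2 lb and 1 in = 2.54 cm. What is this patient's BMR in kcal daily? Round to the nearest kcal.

Convert to metric: weight = 218 ÷ 2.2 = 99.0909 kg; height = 78 × 2.54 = 198.12 cm.
Mifflin-St Jeor (male): BMR = 10(99.0909) + 6.25(198.12) − 5(55) + 5 = 990.9091 + 1238.25 − 275 + 5 = 1959.1591 kcal/day.

1959 kcal daily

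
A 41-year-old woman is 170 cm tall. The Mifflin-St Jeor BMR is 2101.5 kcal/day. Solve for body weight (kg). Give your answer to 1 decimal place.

2101.5 = 10·W + 6.25(170) − 5(41) − 161
10·W = 2101.5 − 696.5 = 1405, so W = 140.5 kg.

140.5 kg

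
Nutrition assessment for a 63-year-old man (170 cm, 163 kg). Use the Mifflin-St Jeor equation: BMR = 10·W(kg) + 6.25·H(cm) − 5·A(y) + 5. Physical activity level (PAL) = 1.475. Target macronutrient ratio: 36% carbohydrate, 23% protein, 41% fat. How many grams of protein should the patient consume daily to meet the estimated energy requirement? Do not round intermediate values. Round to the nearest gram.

202 g/day

Mifflin-St Jeor (male): BMR = 10(163) + 6.25(170) − 5(63) + 5 = 1630 + 1062.5 − 315 + 5 = 2382.5 kcal/day.
TEE = 2382.5 × 1.475 = 3514.1875 kcal/day.
Protein energy = 23% × 3514.1875 = 808.2631 kcal.
Protein = 808.2631 ÷ 4 kcal/g = 202.0658 g.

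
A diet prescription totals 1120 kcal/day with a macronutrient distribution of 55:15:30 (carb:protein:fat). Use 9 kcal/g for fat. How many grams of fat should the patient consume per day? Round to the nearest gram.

Fat energy = 30% × 1120 = 336 kcal.
At 9 kcal/g: 336 ÷ 9 = 37.3333 g.

37 g/day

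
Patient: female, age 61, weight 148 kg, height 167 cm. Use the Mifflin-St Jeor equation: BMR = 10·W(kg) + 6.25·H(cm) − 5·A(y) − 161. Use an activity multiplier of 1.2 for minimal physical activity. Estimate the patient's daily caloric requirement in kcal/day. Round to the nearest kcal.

2469 kcal/day

Mifflin-St Jeor (female): BMR = 10(148) + 6.25(167) − 5(61) − 161 = 1480 + 1043.75 − 305 − 161 = 2057.75 kcal/day.
TEE = BMR × activity factor = 2057.75 × 1.2 = 2469.3 kcal/day.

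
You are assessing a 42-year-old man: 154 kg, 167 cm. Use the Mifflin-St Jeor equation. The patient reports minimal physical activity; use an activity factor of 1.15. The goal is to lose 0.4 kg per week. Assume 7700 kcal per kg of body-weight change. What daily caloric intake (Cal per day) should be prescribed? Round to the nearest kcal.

2296 Cal per day

Mifflin-St Jeor (male): BMR = 10(154) + 6.25(167) − 5(42) + 5 = 1540 + 1043.75 − 210 + 5 = 2378.75 kcal/day.
TEE = 2378.75 × 1.15 = 2735.5625 kcal/day.
Required daily deficit = 0.4 × 7700 ÷ 7 = 440 kcal/day.
Target intake = 2735.5625 − 440 = 2295.5625 kcal/day.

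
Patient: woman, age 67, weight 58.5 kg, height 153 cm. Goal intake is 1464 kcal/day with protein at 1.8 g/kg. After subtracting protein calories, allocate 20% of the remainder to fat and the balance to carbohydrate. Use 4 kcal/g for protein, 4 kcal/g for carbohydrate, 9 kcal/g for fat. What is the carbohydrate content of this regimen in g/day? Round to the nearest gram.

Protein = 1.8 × 58.5 = 105.3 g → 105.3 × 4 = 421.2 kcal.
Non-protein calories = 1464 − 421.2 = 1042.8 kcal.
Fat: 20% × 1042.8 = 208.56 kcal; carbohydrate: 834.24 kcal.
Carbohydrate: 834.24 kcal ÷ 4 kcal/g = 208.56 g.

209 g/day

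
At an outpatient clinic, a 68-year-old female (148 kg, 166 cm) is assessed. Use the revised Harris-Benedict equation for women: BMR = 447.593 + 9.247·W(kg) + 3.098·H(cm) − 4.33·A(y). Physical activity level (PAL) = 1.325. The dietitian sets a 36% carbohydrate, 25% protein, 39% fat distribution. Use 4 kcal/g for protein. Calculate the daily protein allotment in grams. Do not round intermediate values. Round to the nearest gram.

169 g/day

Harris-Benedict: BMR = 447.593 + 9.247(148) + 3.098(166) − 4.33(68) = 2035.977 kcal/day.
TEE = 2035.977 × 1.325 = 2697.6695 kcal/day.
Protein energy = 25% × 2697.6695 = 674.4174 kcal.
Protein = 674.4174 ÷ 4 kcal/g = 168.6043 g.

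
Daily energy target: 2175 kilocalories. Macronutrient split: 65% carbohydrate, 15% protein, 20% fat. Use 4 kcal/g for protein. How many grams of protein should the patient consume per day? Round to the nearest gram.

82 g/day

Protein energy = 15% × 2175 = 326.25 kcal.
At 4 kcal/g: 326.25 ÷ 4 = 81.5625 g.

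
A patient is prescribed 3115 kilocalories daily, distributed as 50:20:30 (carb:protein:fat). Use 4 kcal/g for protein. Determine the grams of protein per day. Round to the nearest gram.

Protein energy = 20% × 3115 = 623 kcal.
At 4 kcal/g: 623 ÷ 4 = 155.75 g.

156 g/day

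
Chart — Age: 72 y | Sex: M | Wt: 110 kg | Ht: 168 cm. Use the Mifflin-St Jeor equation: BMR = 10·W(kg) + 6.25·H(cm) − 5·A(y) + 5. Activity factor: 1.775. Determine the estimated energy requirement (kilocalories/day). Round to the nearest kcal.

Mifflin-St Jeor (male): BMR = 10(110) + 6.25(168) − 5(72) + 5 = 1100 + 1050 − 360 + 5 = 1795 kcal/day.
TEE = BMR × activity factor = 1795 × 1.775 = 3186.125 kcal/day.

3186 kilocalories/day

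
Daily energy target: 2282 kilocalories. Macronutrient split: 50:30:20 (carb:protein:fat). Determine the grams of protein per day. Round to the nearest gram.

171 g/day

Protein energy = 30% × 2282 = 684.6 kcal.
At 4 kcal/g: 684.6 ÷ 4 = 171.15 g.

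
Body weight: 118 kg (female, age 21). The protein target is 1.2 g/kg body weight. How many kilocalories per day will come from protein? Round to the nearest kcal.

566 kcal/day

Protein = 1.2 g/kg × 118 kg = 141.6 g/day.
Protein energy = 141.6 g × 4 kcal/g = 566.4 kcal/day.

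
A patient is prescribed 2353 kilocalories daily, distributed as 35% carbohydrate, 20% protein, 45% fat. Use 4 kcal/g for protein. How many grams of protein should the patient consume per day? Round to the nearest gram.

118 g/day

Protein energy = 20% × 2353 = 470.6 kcal.
At 4 kcal/g: 470.6 ÷ 4 = 117.65 g.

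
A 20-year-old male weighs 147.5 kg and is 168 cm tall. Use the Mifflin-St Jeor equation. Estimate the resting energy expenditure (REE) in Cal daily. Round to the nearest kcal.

Mifflin-St Jeor (male): BMR = 10(147.5) + 6.25(168) − 5(20) + 5 = 1475 + 1050 − 100 + 5 = 2430 kcal/day.

2430 Cal daily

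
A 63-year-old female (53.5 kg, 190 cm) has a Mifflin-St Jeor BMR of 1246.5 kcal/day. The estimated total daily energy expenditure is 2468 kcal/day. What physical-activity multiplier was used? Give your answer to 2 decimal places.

Activity factor = TEE ÷ BMR = 2468 ÷ 1246.5 = 1.98.

1.98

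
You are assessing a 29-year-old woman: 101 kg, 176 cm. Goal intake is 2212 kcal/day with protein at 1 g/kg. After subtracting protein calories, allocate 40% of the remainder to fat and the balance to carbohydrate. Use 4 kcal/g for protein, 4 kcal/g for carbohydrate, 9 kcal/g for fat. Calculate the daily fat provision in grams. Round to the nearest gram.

80 g/day

Protein = 1 × 101 = 101 g → 101 × 4 = 404 kcal.
Non-protein calories = 2212 − 404 = 1808 kcal.
Fat: 40% × 1808 = 723.2 kcal; carbohydrate: 1084.8 kcal.
Fat: 723.2 kcal ÷ 9 kcal/g = 80.3556 g.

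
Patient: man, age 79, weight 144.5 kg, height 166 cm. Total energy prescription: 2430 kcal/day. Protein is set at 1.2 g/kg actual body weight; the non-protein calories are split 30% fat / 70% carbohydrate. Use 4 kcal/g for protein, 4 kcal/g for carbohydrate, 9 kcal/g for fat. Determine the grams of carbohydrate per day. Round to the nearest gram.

Protein = 1.2 × 144.5 = 173.4 g → 173.4 × 4 = 693.6 kcal.
Non-protein calories = 2430 − 693.6 = 1736.4 kcal.
Fat: 30% × 1736.4 = 520.92 kcal; carbohydrate: 1215.48 kcal.
Carbohydrate: 1215.48 kcal ÷ 4 kcal/g = 303.87 g.

304 g/day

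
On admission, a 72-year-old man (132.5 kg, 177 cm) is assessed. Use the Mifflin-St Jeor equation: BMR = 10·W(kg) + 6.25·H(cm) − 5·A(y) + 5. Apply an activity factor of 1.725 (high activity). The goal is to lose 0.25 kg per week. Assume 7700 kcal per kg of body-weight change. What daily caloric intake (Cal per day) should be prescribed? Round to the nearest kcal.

3307 Cal per day

Mifflin-St Jeor (male): BMR = 10(132.5) + 6.25(177) − 5(72) + 5 = 1325 + 1106.25 − 360 + 5 = 2076.25 kcal/day.
TEE = 2076.25 × 1.725 = 3581.5313 kcal/day.
Required daily deficit = 0.25 × 7700 ÷ 7 = 275 kcal/day.
Target intake = 3581.5313 − 275 = 3306.5313 kcal/day.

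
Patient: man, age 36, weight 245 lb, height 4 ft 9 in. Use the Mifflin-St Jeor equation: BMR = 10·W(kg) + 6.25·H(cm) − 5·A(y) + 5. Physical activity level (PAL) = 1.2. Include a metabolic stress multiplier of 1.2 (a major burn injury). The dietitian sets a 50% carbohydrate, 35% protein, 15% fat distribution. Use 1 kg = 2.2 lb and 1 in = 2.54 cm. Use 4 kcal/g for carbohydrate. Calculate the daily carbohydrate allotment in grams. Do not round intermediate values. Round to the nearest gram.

Convert to metric: weight = 245 ÷ 2.2 = 111.3636 kg; height = (4×12 + 9) × 2.54 = 57 × 2.54 = 144.78 cm.
Mifflin-St Jeor (male): BMR = 10(111.3636) + 6.25(144.78) − 5(36) + 5 = 1113.6364 + 904.875 − 180 + 5 = 1843.5114 kcal/day.
TEE = 1843.5114 × 1.2 = 2212.2136 kcal/day.
With stress factor 1.2: 2212.2136 × 1.2 = 2654.6564 kcal/day.
Carbohydrate energy = 50% × 2654.6564 = 1327.3282 kcal.
Carbohydrate = 1327.3282 ÷ 4 kcal/g = 331.832 g.

332 g/day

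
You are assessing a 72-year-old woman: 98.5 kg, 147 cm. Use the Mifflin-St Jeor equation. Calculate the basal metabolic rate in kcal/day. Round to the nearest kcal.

1383 kcal/day

Mifflin-St Jeor (female): BMR = 10(98.5) + 6.25(147) − 5(72) − 161 = 985 + 918.75 − 360 − 161 = 1382.75 kcal/day.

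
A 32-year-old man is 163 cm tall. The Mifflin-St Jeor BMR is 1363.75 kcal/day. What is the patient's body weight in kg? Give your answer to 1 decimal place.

1363.75 = 10·W + 6.25(163) − 5(32) + 5
10·W = 1363.75 − 863.75 = 500, so W = 50 kg.

50.0 kg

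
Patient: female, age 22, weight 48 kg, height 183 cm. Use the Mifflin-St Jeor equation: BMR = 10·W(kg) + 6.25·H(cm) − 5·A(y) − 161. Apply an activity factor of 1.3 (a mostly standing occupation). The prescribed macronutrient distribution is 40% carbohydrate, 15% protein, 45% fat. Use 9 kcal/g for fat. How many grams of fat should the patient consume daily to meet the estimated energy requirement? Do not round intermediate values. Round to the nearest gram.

88 g/day

Mifflin-St Jeor (female): BMR = 10(48) + 6.25(183) − 5(22) − 161 = 480 + 1143.75 − 110 − 161 = 1352.75 kcal/day.
TEE = 1352.75 × 1.3 = 1758.575 kcal/day.
Fat energy = 45% × 1758.575 = 791.3588 kcal.
Fat = 791.3588 ÷ 9 kcal/g = 87.9288 g.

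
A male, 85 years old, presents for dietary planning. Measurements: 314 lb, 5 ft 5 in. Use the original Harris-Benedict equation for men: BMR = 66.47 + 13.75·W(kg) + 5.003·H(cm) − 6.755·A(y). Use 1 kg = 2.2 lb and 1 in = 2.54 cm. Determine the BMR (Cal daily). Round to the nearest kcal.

Convert to metric: weight = 314 ÷ 2.2 = 142.7273 kg; height = (5×12 + 5) × 2.54 = 65 × 2.54 = 165.1 cm.
Harris-Benedict: BMR = 66.47 + 13.75(142.7273) + 5.003(165.1) − 6.755(85) = 2280.7903 kcal/day.

2281 Cal daily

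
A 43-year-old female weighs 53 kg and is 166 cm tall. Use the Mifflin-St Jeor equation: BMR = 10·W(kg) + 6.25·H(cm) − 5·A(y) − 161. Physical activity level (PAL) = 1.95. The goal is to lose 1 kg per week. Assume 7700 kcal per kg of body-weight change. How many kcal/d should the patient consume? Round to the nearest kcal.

1223 kcal/d

Mifflin-St Jeor (female): BMR = 10(53) + 6.25(166) − 5(43) − 161 = 530 + 1037.5 − 215 − 161 = 1191.5 kcal/day.
TEE = 1191.5 × 1.95 = 2323.425 kcal/day.
Required daily deficit = 1 × 7700 ÷ 7 = 1100 kcal/day.
Target intake = 2323.425 − 1100 = 1223.425 kcal/day.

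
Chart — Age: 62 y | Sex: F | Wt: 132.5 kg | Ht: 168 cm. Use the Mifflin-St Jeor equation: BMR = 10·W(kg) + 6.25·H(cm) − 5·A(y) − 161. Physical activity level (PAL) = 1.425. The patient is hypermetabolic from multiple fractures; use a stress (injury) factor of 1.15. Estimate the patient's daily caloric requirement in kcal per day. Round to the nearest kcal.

Mifflin-St Jeor (female): BMR = 10(132.5) + 6.25(168) − 5(62) − 161 = 1325 + 1050 − 310 − 161 = 1904 kcal/day.
TEE = BMR × activity factor = 1904 × 1.425 = 2713.2 kcal/day.
Apply stress factor: 2713.2 × 1.15 = 3120.18 kcal/day.

3120 kcal per day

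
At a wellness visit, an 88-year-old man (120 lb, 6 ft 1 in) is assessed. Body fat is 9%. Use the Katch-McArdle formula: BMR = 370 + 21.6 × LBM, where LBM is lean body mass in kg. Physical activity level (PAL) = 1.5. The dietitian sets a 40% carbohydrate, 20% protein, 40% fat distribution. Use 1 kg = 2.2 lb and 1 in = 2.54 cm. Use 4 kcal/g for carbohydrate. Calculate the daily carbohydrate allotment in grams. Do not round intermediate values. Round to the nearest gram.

Convert to metric: weight = 120 ÷ 2.2 = 54.5455 kg; height = (6×12 + 1) × 2.54 = 73 × 2.54 = 185.42 cm.
LBM = 54.5455 × (1 − 0.09) = 49.6364 kg. Katch-McArdle: BMR = 370 + 21.6 × 49.6364 = 1442.1455 kcal/day.
TEE = 1442.1455 × 1.5 = 2163.2182 kcal/day.
Carbohydrate energy = 40% × 2163.2182 = 865.2873 kcal.
Carbohydrate = 865.2873 ÷ 4 kcal/g = 216.3218 g.

216 g/day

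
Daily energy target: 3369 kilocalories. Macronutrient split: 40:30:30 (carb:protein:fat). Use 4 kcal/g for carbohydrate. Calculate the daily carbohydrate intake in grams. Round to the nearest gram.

Carbohydrate energy = 40% × 3369 = 1347.6 kcal.
At 4 kcal/g: 1347.6 ÷ 4 = 336.9 g.

337 g/day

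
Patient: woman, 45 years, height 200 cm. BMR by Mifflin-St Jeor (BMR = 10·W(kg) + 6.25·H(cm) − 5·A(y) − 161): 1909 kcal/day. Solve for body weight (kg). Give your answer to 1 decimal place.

104.5 kg

1909 = 10·W + 6.25(200) − 5(45) − 161
10·W = 1909 − 864 = 1045, so W = 104.5 kg.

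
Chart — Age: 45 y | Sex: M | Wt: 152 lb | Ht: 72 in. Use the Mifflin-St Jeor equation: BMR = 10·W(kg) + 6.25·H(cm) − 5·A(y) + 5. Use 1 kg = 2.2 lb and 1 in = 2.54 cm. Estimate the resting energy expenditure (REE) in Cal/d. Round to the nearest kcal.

Convert to metric: weight = 152 ÷ 2.2 = 69.0909 kg; height = 72 × 2.54 = 182.88 cm.
Mifflin-St Jeor (male): BMR = 10(69.0909) + 6.25(182.88) − 5(45) + 5 = 690.9091 + 1143 − 225 + 5 = 1613.9091 kcal/day.

1614 Cal/d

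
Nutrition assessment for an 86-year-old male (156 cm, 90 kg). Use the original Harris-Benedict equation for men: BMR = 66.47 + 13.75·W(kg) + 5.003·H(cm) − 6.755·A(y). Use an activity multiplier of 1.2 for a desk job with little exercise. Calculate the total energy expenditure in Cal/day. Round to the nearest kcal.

Harris-Benedict: BMR = 66.47 + 13.75(90) + 5.003(156) − 6.755(86) = 1503.508 kcal/day.
TEE = BMR × activity factor = 1503.508 × 1.2 = 1804.2096 kcal/day.

1804 Cal/day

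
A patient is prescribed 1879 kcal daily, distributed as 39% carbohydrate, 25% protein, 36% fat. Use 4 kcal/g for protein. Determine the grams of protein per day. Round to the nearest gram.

117 g/day

Protein energy = 25% × 1879 = 469.75 kcal.
At 4 kcal/g: 469.75 ÷ 4 = 117.4375 g.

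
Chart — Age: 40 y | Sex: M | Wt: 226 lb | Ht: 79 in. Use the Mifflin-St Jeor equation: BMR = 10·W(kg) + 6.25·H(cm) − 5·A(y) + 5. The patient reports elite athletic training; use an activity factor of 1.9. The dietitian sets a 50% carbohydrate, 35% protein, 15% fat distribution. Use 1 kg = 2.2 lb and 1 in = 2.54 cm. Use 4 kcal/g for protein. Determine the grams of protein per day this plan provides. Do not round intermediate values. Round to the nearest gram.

Convert to metric: weight = 226 ÷ 2.2 = 102.7273 kg; height = 79 × 2.54 = 200.66 cm.
Mifflin-St Jeor (male): BMR = 10(102.7273) + 6.25(200.66) − 5(40) + 5 = 1027.2727 + 1254.125 − 200 + 5 = 2086.3977 kcal/day.
TEE = 2086.3977 × 1.9 = 3964.1557 kcal/day.
Protein energy = 35% × 3964.1557 = 1387.4545 kcal.
Protein = 1387.4545 ÷ 4 kcal/g = 346.8636 g.

347 g/day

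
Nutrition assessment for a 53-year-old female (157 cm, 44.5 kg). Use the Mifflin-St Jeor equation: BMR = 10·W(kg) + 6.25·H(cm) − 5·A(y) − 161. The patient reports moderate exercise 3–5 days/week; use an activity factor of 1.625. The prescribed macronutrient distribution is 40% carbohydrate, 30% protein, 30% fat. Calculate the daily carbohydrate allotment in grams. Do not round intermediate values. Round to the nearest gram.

163 g/day

Mifflin-St Jeor (female): BMR = 10(44.5) + 6.25(157) − 5(53) − 161 = 445 + 981.25 − 265 − 161 = 1000.25 kcal/day.
TEE = 1000.25 × 1.625 = 1625.4063 kcal/day.
Carbohydrate energy = 40% × 1625.4063 = 650.1625 kcal.
Carbohydrate = 650.1625 ÷ 4 kcal/g = 162.5406 g.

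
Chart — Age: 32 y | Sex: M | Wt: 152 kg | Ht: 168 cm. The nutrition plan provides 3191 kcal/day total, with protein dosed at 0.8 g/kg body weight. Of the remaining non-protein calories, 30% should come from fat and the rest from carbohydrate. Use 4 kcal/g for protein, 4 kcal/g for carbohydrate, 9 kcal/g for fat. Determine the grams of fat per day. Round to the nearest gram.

Protein = 0.8 × 152 = 121.6 g → 121.6 × 4 = 486.4 kcal.
Non-protein calories = 3191 − 486.4 = 2704.6 kcal.
Fat: 30% × 2704.6 = 811.38 kcal; carbohydrate: 1893.22 kcal.
Fat: 811.38 kcal ÷ 9 kcal/g = 90.1533 g.

90 g/day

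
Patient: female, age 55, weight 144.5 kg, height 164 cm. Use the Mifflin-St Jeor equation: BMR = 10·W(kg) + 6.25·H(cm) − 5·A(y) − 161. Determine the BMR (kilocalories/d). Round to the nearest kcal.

2034 kilocalories/d

Mifflin-St Jeor (female): BMR = 10(144.5) + 6.25(164) − 5(55) − 161 = 1445 + 1025 − 275 − 161 = 2034 kcal/day.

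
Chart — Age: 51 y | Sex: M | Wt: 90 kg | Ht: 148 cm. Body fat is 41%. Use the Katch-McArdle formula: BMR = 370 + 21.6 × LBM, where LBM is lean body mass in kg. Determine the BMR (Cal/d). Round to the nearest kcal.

1517 Cal/d

LBM = 90 × (1 − 0.41) = 53.1 kg. Katch-McArdle: BMR = 370 + 21.6 × 53.1 = 1516.96 kcal/day.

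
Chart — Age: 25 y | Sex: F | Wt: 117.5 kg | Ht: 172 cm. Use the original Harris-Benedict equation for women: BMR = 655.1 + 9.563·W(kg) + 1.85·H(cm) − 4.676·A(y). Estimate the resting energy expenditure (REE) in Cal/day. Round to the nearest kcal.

Harris-Benedict: BMR = 655.1 + 9.563(117.5) + 1.85(172) − 4.676(25) = 1980.0525 kcal/day.

1980 Cal/day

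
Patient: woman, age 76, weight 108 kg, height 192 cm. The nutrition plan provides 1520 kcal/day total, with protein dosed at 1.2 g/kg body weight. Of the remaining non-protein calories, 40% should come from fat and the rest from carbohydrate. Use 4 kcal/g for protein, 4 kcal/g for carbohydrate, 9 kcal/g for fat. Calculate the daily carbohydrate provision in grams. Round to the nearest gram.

150 g/day

Protein = 1.2 × 108 = 129.6 g → 129.6 × 4 = 518.4 kcal.
Non-protein calories = 1520 − 518.4 = 1001.6 kcal.
Fat: 40% × 1001.6 = 400.64 kcal; carbohydrate: 600.96 kcal.
Carbohydrate: 600.96 kcal ÷ 4 kcal/g = 150.24 g.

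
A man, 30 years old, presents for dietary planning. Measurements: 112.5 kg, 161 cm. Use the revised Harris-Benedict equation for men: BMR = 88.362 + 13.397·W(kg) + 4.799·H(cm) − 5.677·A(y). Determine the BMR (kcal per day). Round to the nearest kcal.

Harris-Benedict: BMR = 88.362 + 13.397(112.5) + 4.799(161) − 5.677(30) = 2197.8535 kcal/day.

2198 kcal per day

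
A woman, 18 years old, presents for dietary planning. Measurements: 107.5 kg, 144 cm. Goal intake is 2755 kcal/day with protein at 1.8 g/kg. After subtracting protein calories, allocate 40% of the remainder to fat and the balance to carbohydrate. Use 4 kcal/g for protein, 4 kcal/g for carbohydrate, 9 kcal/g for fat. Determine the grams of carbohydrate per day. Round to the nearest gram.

297 g/day

Protein = 1.8 × 107.5 = 193.5 g → 193.5 × 4 = 774 kcal.
Non-protein calories = 2755 − 774 = 1981 kcal.
Fat: 40% × 1981 = 792.4 kcal; carbohydrate: 1188.6 kcal.
Carbohydrate: 1188.6 kcal ÷ 4 kcal/g = 297.15 g.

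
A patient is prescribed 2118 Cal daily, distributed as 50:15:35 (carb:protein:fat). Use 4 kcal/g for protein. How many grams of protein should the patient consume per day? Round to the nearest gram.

79 g/day

Protein energy = 15% × 2118 = 317.7 kcal.
At 4 kcal/g: 317.7 ÷ 4 = 79.425 g.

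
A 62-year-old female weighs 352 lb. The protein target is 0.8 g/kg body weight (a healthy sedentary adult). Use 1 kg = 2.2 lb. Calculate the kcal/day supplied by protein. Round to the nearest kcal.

Weight in kg = 352 ÷ 2.2 = 160 kg.
Protein = 0.8 g/kg × 160 kg = 128 g/day.
Protein energy = 128 g × 4 kcal/g = 512 kcal/day.

512 kcal/day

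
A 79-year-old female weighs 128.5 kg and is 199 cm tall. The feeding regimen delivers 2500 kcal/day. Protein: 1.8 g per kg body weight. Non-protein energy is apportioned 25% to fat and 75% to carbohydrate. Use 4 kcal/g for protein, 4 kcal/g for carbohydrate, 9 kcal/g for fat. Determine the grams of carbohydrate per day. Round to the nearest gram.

295 g/day

Protein = 1.8 × 128.5 = 231.3 g → 231.3 × 4 = 925.2 kcal.
Non-protein calories = 2500 − 925.2 = 1574.8 kcal.
Fat: 25% × 1574.8 = 393.7 kcal; carbohydrate: 1181.1 kcal.
Carbohydrate: 1181.1 kcal ÷ 4 kcal/g = 295.275 g.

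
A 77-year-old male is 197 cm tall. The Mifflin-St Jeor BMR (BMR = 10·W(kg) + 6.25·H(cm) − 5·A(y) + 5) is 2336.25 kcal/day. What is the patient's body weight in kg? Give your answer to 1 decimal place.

2336.25 = 10·W + 6.25(197) − 5(77) + 5
10·W = 2336.25 − 851.25 = 1485, so W = 148.5 kg.

148.5 kg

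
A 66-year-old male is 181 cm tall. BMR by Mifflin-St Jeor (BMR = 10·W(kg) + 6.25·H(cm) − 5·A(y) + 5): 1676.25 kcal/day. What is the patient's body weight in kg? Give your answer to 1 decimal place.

87.0 kg

1676.25 = 10·W + 6.25(181) − 5(66) + 5
10·W = 1676.25 − 806.25 = 870, so W = 87 kg.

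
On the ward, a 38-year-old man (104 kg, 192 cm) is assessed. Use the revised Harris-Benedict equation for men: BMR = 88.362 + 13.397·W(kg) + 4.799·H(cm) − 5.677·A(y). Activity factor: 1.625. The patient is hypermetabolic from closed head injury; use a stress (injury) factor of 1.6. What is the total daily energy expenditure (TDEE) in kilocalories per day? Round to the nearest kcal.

5687 kilocalories per day

Harris-Benedict: BMR = 88.362 + 13.397(104) + 4.799(192) − 5.677(38) = 2187.332 kcal/day.
TEE = BMR × activity factor = 2187.332 × 1.625 = 3554.4145 kcal/day.
Apply stress factor: 3554.4145 × 1.6 = 5687.0632 kcal/day.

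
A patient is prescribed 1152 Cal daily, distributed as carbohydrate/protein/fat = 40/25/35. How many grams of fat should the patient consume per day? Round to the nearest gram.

Fat energy = 35% × 1152 = 403.2 kcal.
At 9 kcal/g: 403.2 ÷ 9 = 44.8 g.

45 g/day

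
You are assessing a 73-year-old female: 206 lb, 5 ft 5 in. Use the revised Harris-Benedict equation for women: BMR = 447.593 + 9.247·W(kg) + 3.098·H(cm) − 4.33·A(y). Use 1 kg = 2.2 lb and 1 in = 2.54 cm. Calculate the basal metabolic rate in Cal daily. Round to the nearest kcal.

1509 Cal daily

Convert to metric: weight = 206 ÷ 2.2 = 93.6364 kg; height = (5×12 + 5) × 2.54 = 65 × 2.54 = 165.1 cm.
Harris-Benedict: BMR = 447.593 + 9.247(93.6364) + 3.098(165.1) − 4.33(73) = 1508.8383 kcal/day.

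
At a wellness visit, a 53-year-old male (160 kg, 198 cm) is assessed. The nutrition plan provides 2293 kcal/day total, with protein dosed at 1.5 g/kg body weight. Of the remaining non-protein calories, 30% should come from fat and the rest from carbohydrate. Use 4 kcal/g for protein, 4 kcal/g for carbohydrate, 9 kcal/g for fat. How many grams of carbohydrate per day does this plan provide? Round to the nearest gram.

233 g/day

Protein = 1.5 × 160 = 240 g → 240 × 4 = 960 kcal.
Non-protein calories = 2293 − 960 = 1333 kcal.
Fat: 30% × 1333 = 399.9 kcal; carbohydrate: 933.1 kcal.
Carbohydrate: 933.1 kcal ÷ 4 kcal/g = 233.275 g.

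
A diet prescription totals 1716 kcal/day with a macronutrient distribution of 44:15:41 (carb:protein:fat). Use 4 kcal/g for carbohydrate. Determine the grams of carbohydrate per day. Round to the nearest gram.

189 g/day

Carbohydrate energy = 44% × 1716 = 755.04 kcal.
At 4 kcal/g: 755.04 ÷ 4 = 188.76 g.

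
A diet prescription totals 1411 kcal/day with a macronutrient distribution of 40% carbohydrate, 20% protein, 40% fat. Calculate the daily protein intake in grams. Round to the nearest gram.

Protein energy = 20% × 1411 = 282.2 kcal.
At 4 kcal/g: 282.2 ÷ 4 = 70.55 g.

71 g/day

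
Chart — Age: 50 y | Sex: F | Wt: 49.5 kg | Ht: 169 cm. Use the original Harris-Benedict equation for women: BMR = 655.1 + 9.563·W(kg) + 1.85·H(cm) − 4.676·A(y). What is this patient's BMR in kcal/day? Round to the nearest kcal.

1207 kcal/day

Harris-Benedict: BMR = 655.1 + 9.563(49.5) + 1.85(169) − 4.676(50) = 1207.3185 kcal/day.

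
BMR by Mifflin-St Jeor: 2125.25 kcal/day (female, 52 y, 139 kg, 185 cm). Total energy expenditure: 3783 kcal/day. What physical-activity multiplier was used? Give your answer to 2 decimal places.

1.78

Activity factor = TEE ÷ BMR = 3783 ÷ 2125.25 = 1.78.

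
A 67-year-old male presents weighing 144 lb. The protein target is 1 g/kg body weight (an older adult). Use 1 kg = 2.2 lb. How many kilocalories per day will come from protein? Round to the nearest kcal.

262 kcal/day

Weight in kg = 144 ÷ 2.2 = 65.4545 kg.
Protein = 1 g/kg × 65.4545 kg = 65.4545 g/day.
Protein energy = 65.4545 g × 4 kcal/g = 261.8182 kcal/day.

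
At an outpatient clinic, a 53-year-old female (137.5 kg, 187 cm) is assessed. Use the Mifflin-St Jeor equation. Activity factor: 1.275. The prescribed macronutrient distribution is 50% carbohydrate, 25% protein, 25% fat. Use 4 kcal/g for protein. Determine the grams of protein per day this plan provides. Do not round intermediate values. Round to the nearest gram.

169 g/day

Mifflin-St Jeor (female): BMR = 10(137.5) + 6.25(187) − 5(53) − 161 = 1375 + 1168.75 − 265 − 161 = 2117.75 kcal/day.
TEE = 2117.75 × 1.275 = 2700.1313 kcal/day.
Protein energy = 25% × 2700.1313 = 675.0328 kcal.
Protein = 675.0328 ÷ 4 kcal/g = 168.7582 g.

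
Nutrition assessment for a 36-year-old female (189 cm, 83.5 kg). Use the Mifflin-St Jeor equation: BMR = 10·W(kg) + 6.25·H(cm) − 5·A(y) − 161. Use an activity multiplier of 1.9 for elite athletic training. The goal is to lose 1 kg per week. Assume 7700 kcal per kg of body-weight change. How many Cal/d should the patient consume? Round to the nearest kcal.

2083 Cal/d

Mifflin-St Jeor (female): BMR = 10(83.5) + 6.25(189) − 5(36) − 161 = 835 + 1181.25 − 180 − 161 = 1675.25 kcal/day.
TEE = 1675.25 × 1.9 = 3182.975 kcal/day.
Required daily deficit = 1 × 7700 ÷ 7 = 1100 kcal/day.
Target intake = 3182.975 − 1100 = 2082.975 kcal/day.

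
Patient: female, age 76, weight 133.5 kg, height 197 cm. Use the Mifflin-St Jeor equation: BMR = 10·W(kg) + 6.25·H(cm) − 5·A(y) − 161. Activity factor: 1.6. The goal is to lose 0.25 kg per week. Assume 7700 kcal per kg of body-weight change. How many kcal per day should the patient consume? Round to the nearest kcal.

2965 kcal per day

Mifflin-St Jeor (female): BMR = 10(133.5) + 6.25(197) − 5(76) − 161 = 1335 + 1231.25 − 380 − 161 = 2025.25 kcal/day.
TEE = 2025.25 × 1.6 = 3240.4 kcal/day.
Required daily deficit = 0.25 × 7700 ÷ 7 = 275 kcal/day.
Target intake = 3240.4 − 275 = 2965.4 kcal/day.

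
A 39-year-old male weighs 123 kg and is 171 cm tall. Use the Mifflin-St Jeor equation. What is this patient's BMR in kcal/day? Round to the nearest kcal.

2109 kcal/day

Mifflin-St Jeor (male): BMR = 10(123) + 6.25(171) − 5(39) + 5 = 1230 + 1068.75 − 195 + 5 = 2108.75 kcal/day.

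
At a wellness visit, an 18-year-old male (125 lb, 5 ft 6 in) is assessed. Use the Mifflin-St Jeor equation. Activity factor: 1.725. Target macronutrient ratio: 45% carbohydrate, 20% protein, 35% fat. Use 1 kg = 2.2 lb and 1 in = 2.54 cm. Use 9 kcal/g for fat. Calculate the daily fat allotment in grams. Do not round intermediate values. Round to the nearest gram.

103 g/day

Convert to metric: weight = 125 ÷ 2.2 = 56.8182 kg; height = (5×12 + 6) × 2.54 = 66 × 2.54 = 167.64 cm.
Mifflin-St Jeor (male): BMR = 10(56.8182) + 6.25(167.64) − 5(18) + 5 = 568.1818 + 1047.75 − 90 + 5 = 1530.9318 kcal/day.
TEE = 1530.9318 × 1.725 = 2640.8574 kcal/day.
Fat energy = 35% × 2640.8574 = 924.3001 kcal.
Fat = 924.3001 ÷ 9 kcal/g = 102.7 g.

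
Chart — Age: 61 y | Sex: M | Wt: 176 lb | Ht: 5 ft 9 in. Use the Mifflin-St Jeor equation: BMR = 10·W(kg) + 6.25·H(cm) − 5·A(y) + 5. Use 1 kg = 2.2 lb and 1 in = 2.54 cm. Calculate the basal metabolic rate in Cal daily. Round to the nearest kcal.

1595 Cal daily

Convert to metric: weight = 176 ÷ 2.2 = 80 kg; height = (5×12 + 9) × 2.54 = 69 × 2.54 = 175.26 cm.
Mifflin-St Jeor (male): BMR = 10(80) + 6.25(175.26) − 5(61) + 5 = 800 + 1095.375 − 305 + 5 = 1595.375 kcal/day.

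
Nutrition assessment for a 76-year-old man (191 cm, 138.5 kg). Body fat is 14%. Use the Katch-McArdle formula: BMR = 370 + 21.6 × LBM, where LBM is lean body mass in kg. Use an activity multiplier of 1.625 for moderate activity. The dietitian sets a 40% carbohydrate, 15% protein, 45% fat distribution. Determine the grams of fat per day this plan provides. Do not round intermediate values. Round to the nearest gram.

LBM = 138.5 × (1 − 0.14) = 119.11 kg. Katch-McArdle: BMR = 370 + 21.6 × 119.11 = 2942.776 kcal/day.
TEE = 2942.776 × 1.625 = 4782.011 kcal/day.
Fat energy = 45% × 4782.011 = 2151.905 kcal.
Fat = 2151.905 ÷ 9 kcal/g = 239.1006 g.

239 g/day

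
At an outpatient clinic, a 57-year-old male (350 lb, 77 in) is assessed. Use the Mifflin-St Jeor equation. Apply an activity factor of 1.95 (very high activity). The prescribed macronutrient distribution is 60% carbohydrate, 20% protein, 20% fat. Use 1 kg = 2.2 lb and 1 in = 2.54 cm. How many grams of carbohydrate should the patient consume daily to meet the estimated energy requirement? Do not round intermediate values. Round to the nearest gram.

Convert to metric: weight = 350 ÷ 2.2 = 159.0909 kg; height = 77 × 2.54 = 195.58 cm.
Mifflin-St Jeor (male): BMR = 10(159.0909) + 6.25(195.58) − 5(57) + 5 = 1590.9091 + 1222.375 − 285 + 5 = 2533.2841 kcal/day.
TEE = 2533.2841 × 1.95 = 4939.904 kcal/day.
Carbohydrate energy = 60% × 4939.904 = 2963.9424 kcal.
Carbohydrate = 2963.9424 ÷ 4 kcal/g = 740.9856 g.

741 g/day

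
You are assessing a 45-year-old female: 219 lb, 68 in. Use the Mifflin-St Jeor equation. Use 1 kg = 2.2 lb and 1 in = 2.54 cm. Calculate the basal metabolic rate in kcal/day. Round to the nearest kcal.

1689 kcal/day

Convert to metric: weight = 219 ÷ 2.2 = 99.5455 kg; height = 68 × 2.54 = 172.72 cm.
Mifflin-St Jeor (female): BMR = 10(99.5455) + 6.25(172.72) − 5(45) − 161 = 995.4545 + 1079.5 − 225 − 161 = 1688.9545 kcal/day.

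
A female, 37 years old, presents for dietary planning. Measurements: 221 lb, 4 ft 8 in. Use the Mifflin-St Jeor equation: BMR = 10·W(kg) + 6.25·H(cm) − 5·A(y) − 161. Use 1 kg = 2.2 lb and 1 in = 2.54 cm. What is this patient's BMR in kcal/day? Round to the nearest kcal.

1548 kcal/day

Convert to metric: weight = 221 ÷ 2.2 = 100.4545 kg; height = (4×12 + 8) × 2.54 = 56 × 2.54 = 142.24 cm.
Mifflin-St Jeor (female): BMR = 10(100.4545) + 6.25(142.24) − 5(37) − 161 = 1004.5455 + 889 − 185 − 161 = 1547.5455 kcal/day.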